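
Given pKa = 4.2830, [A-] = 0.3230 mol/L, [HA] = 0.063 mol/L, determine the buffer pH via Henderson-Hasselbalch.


ratio = [A-] / [HA] = 0.3230 / 0.063 = 5.1270
log10(ratio) = 0.7099
pH = pKa + log10(ratio) = 4.2830 + 0.7099 = 4.9929


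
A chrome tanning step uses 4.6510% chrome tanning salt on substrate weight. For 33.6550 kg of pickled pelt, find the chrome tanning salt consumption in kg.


Formula: Chrome = substrate * pct / 100
Substituting: Chrome = 33.6550 * 4.6510 / 100
Result: 1.5653 kg


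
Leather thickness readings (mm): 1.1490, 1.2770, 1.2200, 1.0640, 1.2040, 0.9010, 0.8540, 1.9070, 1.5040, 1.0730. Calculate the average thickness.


Formula: Average = sum / n
Substituting: Average = 12.1530 / 10
Result: 1.2153 mm


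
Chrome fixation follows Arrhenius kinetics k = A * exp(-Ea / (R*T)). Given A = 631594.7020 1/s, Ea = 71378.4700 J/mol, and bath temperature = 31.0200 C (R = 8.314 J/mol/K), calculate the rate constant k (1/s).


T_K = T_C + 273.15 = 31.0200 + 273.15 = 304.1700 K
exponent = -Ea / (R * T_K) = -71378.4700 / (8.314 * 304.1700) = -28.2254
k = A * exp(exponent) = 631594.7020 * exp(-28.2254) = 3.4856e-07 1/s


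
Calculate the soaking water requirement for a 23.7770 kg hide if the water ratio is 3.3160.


Formula: Water = hide_weight * ratio
Substituting: Water = 23.7770 * 3.3160
Result: 78.8445 kg


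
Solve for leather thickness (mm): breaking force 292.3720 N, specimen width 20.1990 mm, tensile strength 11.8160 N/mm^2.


Formula: t = F / (TS * w)
Substituting: t = 292.3720 / (11.8160 * 20.1990)
Result: 1.2250 mm


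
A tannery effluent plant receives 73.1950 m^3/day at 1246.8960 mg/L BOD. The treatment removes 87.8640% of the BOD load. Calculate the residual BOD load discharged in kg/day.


Load_in = volume * conc / 1000 = 73.1950 * 1246.8960 / 1000 = 91.2666 kg/day
Removed = Load_in * eff / 100 = 91.2666 * 87.8640 / 100 = 80.1904 kg/day
Load_out = Load_in - Removed = 91.2666 - 80.1904 = 11.0761 kg/day


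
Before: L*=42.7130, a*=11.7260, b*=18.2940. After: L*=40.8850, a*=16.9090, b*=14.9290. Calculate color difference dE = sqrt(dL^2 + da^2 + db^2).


dL = -1.8280, da = 5.1830, db = -3.3650
dE = sqrt((-1.8280)^2 + 5.1830^2 + (-3.3650)^2) = 6.4442


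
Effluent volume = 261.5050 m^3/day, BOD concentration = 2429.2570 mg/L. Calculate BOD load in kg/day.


Formula: BOD_load = volume * conc / 1000
Substituting: BOD_load = 261.5050 * 2429.2570 / 1000
Result: 635.2629 kg/day


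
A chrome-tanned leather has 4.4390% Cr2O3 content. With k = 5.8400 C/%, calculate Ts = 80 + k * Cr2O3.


Formula: Ts = 80 + k * Cr2O3
Substituting: Ts = 80 + 5.8400 * 4.4390
Result: 105.9238 C


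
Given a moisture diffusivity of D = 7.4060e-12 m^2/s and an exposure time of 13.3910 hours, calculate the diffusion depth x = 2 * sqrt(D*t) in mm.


t = 13.3910 hr * 3600 = 48207.6000 s
D * t = 7.4060e-12 * 48207.6000 = 3.5703e-07
x = 2 * sqrt(D*t) = 2 * sqrt(3.5703e-07) = 0.00119503 m = 1.1950 mm


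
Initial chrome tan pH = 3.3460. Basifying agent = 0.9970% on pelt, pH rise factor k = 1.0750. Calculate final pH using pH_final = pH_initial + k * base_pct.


Formula: pH_final = pH_initial + k * base_pct
Substituting: pH_final = 3.3460 + 1.0750 * 0.9970
Result: 4.4178


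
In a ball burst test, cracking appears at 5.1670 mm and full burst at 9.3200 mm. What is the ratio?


Formula: Ratio = crack / burst
Substituting: Ratio = 5.1670 / 9.3200
Result: 0.5544


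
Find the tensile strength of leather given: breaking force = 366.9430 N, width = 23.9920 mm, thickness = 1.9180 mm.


Formula: TS = force / (width * thickness)
Substituting: TS = 366.9430 / (23.9920 * 1.9180)
Result: 7.9741 N/mm^2


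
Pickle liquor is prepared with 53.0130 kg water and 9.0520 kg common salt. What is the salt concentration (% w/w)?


Formula: Conc = salt / (water + salt) * 100
Substituting: Conc = 9.0520 / (53.0130 + 9.0520) * 100
Result: 14.5847 %


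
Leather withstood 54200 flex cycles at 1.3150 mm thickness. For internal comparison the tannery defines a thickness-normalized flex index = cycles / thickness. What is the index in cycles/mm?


Formula: Index = cycles / thickness
Substituting: Index = 54200 / 1.3150
Result: 41216.7300 cycles/mm


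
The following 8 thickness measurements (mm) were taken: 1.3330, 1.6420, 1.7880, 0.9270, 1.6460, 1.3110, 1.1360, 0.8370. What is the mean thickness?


Formula: Average = sum / n
Substituting: Average = 10.6200 / 8
Result: 1.3275 mm


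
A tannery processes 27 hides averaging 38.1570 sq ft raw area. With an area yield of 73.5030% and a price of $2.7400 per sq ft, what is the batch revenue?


Raw_total = N * avg_area = 27 * 38.1570 = 1030.2390 sq ft
Finished = Raw_total * yield / 100 = 1030.2390 * 73.5030 / 100 = 757.2566 sq ft
Value = Finished * price = 757.2566 * 2.7400 = 2074.8830 $


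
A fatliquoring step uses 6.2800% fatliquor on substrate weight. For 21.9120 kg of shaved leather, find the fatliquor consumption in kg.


Formula: Fat = substrate * pct / 100
Substituting: Fat = 21.9120 * 6.2800 / 100
Result: 1.3761 kg


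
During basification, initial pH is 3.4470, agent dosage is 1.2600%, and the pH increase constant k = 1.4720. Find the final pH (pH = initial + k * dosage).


Formula: pH_final = pH_initial + k * base_pct
Substituting: pH_final = 3.4470 + 1.4720 * 1.2600
Result: 5.3017


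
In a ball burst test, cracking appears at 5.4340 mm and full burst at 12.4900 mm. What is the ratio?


Formula: Ratio = crack / burst
Substituting: Ratio = 5.4340 / 12.4900
Result: 0.4351


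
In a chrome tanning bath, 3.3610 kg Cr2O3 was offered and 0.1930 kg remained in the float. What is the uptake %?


Formula: Uptake = (offered - residual) / offered * 100
Substituting: Uptake = (3.3610 - 0.1930) / 3.3610 * 100
Result: 94.2577 %


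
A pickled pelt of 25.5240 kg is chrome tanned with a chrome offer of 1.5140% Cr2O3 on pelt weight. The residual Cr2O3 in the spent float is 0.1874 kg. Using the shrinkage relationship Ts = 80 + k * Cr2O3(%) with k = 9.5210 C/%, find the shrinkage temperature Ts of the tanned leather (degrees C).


Offered = pelt * offer_pct / 100 = 25.5240 * 1.5140 / 100 = 0.3864 kg
Uptake = offered - residual = 0.3864 - 0.1874 = 0.1990 kg
Cr2O3% on pelt = uptake / pelt * 100 = 0.1990 / 25.5240 * 100 = 0.7798 %
Ts = 80 + k * Cr2O3% = 80 + 9.5210 * 0.7798 = 87.4244 C


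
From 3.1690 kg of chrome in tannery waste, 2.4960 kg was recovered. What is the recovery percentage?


Formula: Recovery = recovered / input * 100
Substituting: Recovery = 2.4960 / 3.1690 * 100
Result: 78.7630 %


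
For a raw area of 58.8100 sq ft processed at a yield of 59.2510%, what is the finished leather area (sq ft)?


Formula: finished = raw * yield / 100
Substituting: finished = 58.8100 * 59.2510 / 100
Result: 34.8455 sq ft


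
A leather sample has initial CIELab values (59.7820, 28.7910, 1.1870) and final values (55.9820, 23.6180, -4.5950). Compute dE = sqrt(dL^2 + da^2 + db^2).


dL = -3.8000, da = -5.1730, db = -5.7820
dE = sqrt((-3.8000)^2 + (-5.1730)^2 + (-5.7820)^2) = 8.6389


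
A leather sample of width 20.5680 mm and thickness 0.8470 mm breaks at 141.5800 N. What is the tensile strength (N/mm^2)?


Formula: TS = force / (width * thickness)
Substituting: TS = 141.5800 / (20.5680 * 0.8470)
Result: 8.1269 N/mm^2


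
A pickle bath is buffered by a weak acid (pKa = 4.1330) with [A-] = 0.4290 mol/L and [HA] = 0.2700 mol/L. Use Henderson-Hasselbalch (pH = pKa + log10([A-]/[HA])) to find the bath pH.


ratio = [A-] / [HA] = 0.4290 / 0.2700 = 1.5889
log10(ratio) = 0.2011
pH = pKa + log10(ratio) = 4.1330 + 0.2011 = 4.3341


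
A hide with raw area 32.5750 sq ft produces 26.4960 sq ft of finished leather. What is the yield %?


Formula: Yield = finished / raw * 100
Substituting: Yield = 26.4960 / 32.5750 * 100
Result: 81.3384 %


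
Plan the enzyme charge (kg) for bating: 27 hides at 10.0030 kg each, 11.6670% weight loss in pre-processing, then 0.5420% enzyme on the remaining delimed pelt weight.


Total_raw = N * avg_wt = 27 * 10.0030 = 270.0810 kg
Substrate = Total_raw * (1 - loss/100) = 270.0810 * (1 - 11.6670/100) = 238.5706 kg
Enzyme = Substrate * pct / 100 = 238.5706 * 0.5420 / 100 = 1.2931 kg


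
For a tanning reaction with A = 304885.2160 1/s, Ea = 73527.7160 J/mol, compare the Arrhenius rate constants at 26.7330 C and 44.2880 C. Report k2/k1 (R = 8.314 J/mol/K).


T1 = 26.7330 + 273.15 = 299.8830 K; T2 = 44.2880 + 273.15 = 317.4380 K
k1 = A * exp(-Ea/(R*T1)) = 304885.2160 * exp(-73527.7160/(8.314*299.8830)) = 4.7464e-08 1/s
k2 = A * exp(-Ea/(R*T2)) = 304885.2160 * exp(-73527.7160/(8.314*317.4380)) = 2.4247e-07 1/s
k2/k1 = 2.4247e-07 / 4.7464e-08 = 5.1085


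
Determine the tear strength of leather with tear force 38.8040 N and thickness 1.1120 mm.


Formula: Tear strength = force / thickness
Substituting: Tear strength = 38.8040 / 1.1120
Result: 34.8957 N/mm


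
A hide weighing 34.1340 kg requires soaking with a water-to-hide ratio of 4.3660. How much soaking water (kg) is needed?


Formula: Water = hide_weight * ratio
Substituting: Water = 34.1340 * 4.3660
Result: 149.0290 kg


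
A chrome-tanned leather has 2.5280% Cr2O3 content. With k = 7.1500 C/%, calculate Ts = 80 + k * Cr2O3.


Formula: Ts = 80 + k * Cr2O3
Substituting: Ts = 80 + 7.1500 * 2.5280
Result: 98.0752 C


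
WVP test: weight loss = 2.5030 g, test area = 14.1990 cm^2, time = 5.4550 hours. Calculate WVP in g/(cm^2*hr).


Formula: WVP = loss / (area * time)
Substituting: WVP = 2.5030 / (14.1990 * 5.4550)
Result: 0.0323153 g/(cm^2*hr)


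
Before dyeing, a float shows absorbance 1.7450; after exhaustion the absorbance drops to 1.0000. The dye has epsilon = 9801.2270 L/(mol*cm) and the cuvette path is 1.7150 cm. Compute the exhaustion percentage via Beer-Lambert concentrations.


c_initial = A_i / (epsilon * l) = 1.7450 / (9801.2270 * 1.7150) = 1.0381e-04 mol/L
c_final = A_f / (epsilon * l) = 1.0000 / (9801.2270 * 1.7150) = 5.9492e-05 mol/L
Exhaustion = (c_initial - c_final) / c_initial * 100 = (1.0381e-04 - 5.9492e-05) / 1.0381e-04 * 100 = 42.6934 %


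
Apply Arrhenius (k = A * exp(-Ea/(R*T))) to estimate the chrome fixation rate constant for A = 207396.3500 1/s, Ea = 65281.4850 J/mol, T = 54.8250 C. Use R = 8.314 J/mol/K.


T_K = T_C + 273.15 = 54.8250 + 273.15 = 327.9750 K
exponent = -Ea / (R * T_K) = -65281.4850 / (8.314 * 327.9750) = -23.9408
k = A * exp(exponent) = 207396.3500 * exp(-23.9408) = 8.3067e-06 1/s


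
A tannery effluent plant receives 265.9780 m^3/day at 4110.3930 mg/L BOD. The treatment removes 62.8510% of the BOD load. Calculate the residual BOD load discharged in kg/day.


Load_in = volume * conc / 1000 = 265.9780 * 4110.3930 / 1000 = 1093.2741 kg/day
Removed = Load_in * eff / 100 = 1093.2741 * 62.8510 / 100 = 687.1337 kg/day
Load_out = Load_in - Removed = 1093.2741 - 687.1337 = 406.1404 kg/day


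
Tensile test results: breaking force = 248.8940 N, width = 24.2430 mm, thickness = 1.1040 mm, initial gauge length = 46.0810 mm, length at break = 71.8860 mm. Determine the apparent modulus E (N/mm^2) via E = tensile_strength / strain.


TS = F / (w * t) = 248.8940 / (24.2430 * 1.1040) = 9.2995 N/mm^2
strain = (Lf - L0) / L0 = (71.8860 - 46.0810) / 46.0810 = 0.5600
E = TS / strain = 9.2995 / 0.5600 = 16.6065 N/mm^2


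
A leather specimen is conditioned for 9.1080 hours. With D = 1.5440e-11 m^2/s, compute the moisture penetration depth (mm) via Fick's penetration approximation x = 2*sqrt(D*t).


t = 9.1080 hr * 3600 = 32788.8000 s
D * t = 1.5440e-11 * 32788.8000 = 5.0626e-07
x = 2 * sqrt(D*t) = 2 * sqrt(5.0626e-07) = 0.00142304 m = 1.4230 mm


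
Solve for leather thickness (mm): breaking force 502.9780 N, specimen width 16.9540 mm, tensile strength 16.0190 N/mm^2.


Formula: t = F / (TS * w)
Substituting: t = 502.9780 / (16.0190 * 16.9540)
Result: 1.8520 mm


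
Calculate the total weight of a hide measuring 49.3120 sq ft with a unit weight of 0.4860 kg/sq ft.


Formula: Weight = area * weight_per_sqft
Substituting: Weight = 49.3120 * 0.4860
Result: 23.9656 kg


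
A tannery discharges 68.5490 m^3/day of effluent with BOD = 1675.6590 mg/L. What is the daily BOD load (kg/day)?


Formula: BOD_load = volume * conc / 1000
Substituting: BOD_load = 68.5490 * 1675.6590 / 1000
Result: 114.8647 kg/day


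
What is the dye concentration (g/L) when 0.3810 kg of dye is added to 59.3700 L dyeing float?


Formula: Conc = dye_mass(kg) / volume(L) * 1000
Substituting: Conc = 0.3810 / 59.3700 * 1000
Result: 6.4174 g/L


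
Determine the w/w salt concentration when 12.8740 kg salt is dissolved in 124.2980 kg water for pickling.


Formula: Conc = salt / (water + salt) * 100
Substituting: Conc = 12.8740 / (124.2980 + 12.8740) * 100
Result: 9.3853 %


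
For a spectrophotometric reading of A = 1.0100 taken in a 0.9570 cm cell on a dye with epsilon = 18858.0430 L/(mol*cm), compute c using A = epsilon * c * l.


Formula: c = A / (epsilon * l)
Substituting: c = 1.0100 / (18858.0430 * 0.9570)
Result: 5.5965e-05 mol/L


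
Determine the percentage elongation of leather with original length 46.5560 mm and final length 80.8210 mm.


Formula: Elongation = (Lf - L0) / L0 * 100
Substituting: Elongation = (80.8210 - 46.5560) / 46.5560 * 100
Result: 73.5995 %


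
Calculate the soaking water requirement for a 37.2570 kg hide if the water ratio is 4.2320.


Formula: Water = hide_weight * ratio
Substituting: Water = 37.2570 * 4.2320
Result: 157.6716 kg


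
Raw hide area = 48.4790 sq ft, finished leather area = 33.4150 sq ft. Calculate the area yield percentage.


Formula: Yield = finished / raw * 100
Substituting: Yield = 33.4150 / 48.4790 * 100
Result: 68.9268 %


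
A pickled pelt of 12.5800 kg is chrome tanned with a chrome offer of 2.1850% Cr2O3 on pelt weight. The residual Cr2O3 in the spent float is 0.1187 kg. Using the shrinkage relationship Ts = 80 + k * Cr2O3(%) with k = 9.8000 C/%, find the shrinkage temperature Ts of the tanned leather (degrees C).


Offered = pelt * offer_pct / 100 = 12.5800 * 2.1850 / 100 = 0.2749 kg
Uptake = offered - residual = 0.2749 - 0.1187 = 0.1562 kg
Cr2O3% on pelt = uptake / pelt * 100 = 0.1562 / 12.5800 * 100 = 1.2414 %
Ts = 80 + k * Cr2O3% = 80 + 9.8000 * 1.2414 = 92.1661 C


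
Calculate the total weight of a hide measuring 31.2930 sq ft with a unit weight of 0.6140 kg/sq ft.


Formula: Weight = area * weight_per_sqft
Substituting: Weight = 31.2930 * 0.6140
Result: 19.2139 kg


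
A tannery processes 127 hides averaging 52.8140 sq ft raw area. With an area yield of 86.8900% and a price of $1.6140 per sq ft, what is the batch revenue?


Raw_total = N * avg_area = 127 * 52.8140 = 6707.3780 sq ft
Finished = Raw_total * yield / 100 = 6707.3780 * 86.8900 / 100 = 5828.0407 sq ft
Value = Finished * price = 5828.0407 * 1.6140 = 9406.4578 $


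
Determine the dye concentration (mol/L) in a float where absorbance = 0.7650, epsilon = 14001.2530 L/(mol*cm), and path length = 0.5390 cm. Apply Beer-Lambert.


Formula: c = A / (epsilon * l)
Substituting: c = 0.7650 / (14001.2530 * 0.5390)
Result: 1.0137e-04 mol/L


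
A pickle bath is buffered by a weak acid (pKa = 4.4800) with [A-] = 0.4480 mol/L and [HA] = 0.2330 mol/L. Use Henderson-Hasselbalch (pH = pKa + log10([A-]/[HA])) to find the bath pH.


ratio = [A-] / [HA] = 0.4480 / 0.2330 = 1.9227
log10(ratio) = 0.2839
pH = pKa + log10(ratio) = 4.4800 + 0.2839 = 4.7639


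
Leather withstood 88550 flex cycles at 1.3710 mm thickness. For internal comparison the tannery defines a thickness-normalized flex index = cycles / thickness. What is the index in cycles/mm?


Formula: Index = cycles / thickness
Substituting: Index = 88550 / 1.3710
Result: 64587.8920 cycles/mm


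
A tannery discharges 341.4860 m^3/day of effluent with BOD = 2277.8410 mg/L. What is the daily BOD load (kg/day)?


Formula: BOD_load = volume * conc / 1000
Substituting: BOD_load = 341.4860 * 2277.8410 / 1000
Result: 777.8508 kg/day


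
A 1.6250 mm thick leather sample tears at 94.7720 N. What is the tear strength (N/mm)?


Formula: Tear strength = force / thickness
Substituting: Tear strength = 94.7720 / 1.6250
Result: 58.3212 N/mm


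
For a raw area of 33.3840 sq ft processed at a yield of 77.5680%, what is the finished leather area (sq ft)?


Formula: finished = raw * yield / 100
Substituting: finished = 33.3840 * 77.5680 / 100
Result: 25.8953 sq ft


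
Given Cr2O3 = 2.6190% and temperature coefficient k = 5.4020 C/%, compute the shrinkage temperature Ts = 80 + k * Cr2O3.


Formula: Ts = 80 + k * Cr2O3
Substituting: Ts = 80 + 5.4020 * 2.6190
Result: 94.1478 C


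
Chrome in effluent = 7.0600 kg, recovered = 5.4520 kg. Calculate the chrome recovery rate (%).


Formula: Recovery = recovered / input * 100
Substituting: Recovery = 5.4520 / 7.0600 * 100
Result: 77.2238 %


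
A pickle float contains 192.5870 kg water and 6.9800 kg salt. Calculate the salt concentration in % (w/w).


Formula: Conc = salt / (water + salt) * 100
Substituting: Conc = 6.9800 / (192.5870 + 6.9800) * 100
Result: 3.4976 %


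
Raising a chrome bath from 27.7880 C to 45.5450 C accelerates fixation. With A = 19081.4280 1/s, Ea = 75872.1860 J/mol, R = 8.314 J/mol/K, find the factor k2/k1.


T1 = 27.7880 + 273.15 = 300.9380 K; T2 = 45.5450 + 273.15 = 318.6950 K
k1 = A * exp(-Ea/(R*T1)) = 19081.4280 * exp(-75872.1860/(8.314*300.9380)) = 1.2906e-09 1/s
k2 = A * exp(-Ea/(R*T2)) = 19081.4280 * exp(-75872.1860/(8.314*318.6950)) = 6.9917e-09 1/s
k2/k1 = 6.9917e-09 / 1.2906e-09 = 5.4174


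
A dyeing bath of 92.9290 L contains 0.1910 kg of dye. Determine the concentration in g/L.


Formula: Conc = dye_mass(kg) / volume(L) * 1000
Substituting: Conc = 0.1910 / 92.9290 * 1000
Result: 2.0553 g/L


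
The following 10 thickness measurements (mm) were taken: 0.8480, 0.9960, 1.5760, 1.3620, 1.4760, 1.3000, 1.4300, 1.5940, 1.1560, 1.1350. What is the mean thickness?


Formula: Average = sum / n
Substituting: Average = 12.8730 / 10
Result: 1.2873 mm


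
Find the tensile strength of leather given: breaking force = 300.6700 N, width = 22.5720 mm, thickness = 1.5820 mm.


Formula: TS = force / (width * thickness)
Substituting: TS = 300.6700 / (22.5720 * 1.5820)
Result: 8.4200 N/mm^2


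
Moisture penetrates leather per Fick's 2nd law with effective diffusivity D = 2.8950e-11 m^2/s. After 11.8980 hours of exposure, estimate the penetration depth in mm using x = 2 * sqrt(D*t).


t = 11.8980 hr * 3600 = 42832.8000 s
D * t = 2.8950e-11 * 42832.8000 = 1.2400e-06
x = 2 * sqrt(D*t) = 2 * sqrt(1.2400e-06) = 0.00222711 m = 2.2271 mm


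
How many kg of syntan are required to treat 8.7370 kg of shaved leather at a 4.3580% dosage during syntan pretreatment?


Formula: Syntan = substrate * pct / 100
Substituting: Syntan = 8.7370 * 4.3580 / 100
Result: 0.3808 kg


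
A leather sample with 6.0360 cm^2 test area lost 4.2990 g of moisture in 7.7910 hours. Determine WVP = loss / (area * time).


Formula: WVP = loss / (area * time)
Substituting: WVP = 4.2990 / (6.0360 * 7.7910)
Result: 0.0914166 g/(cm^2*hr)


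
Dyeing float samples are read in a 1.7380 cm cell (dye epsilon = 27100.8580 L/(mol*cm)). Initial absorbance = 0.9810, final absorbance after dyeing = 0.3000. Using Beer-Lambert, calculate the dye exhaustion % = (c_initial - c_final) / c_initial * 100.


c_initial = A_i / (epsilon * l) = 0.9810 / (27100.8580 * 1.7380) = 2.0827e-05 mol/L
c_final = A_f / (epsilon * l) = 0.3000 / (27100.8580 * 1.7380) = 6.3693e-06 mol/L
Exhaustion = (c_initial - c_final) / c_initial * 100 = (2.0827e-05 - 6.3693e-06) / 2.0827e-05 * 100 = 69.4190 %


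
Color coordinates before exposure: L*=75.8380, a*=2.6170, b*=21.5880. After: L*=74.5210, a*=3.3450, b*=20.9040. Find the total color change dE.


dL = -1.3170, da = 0.7280, db = -0.6840
dE = sqrt((-1.3170)^2 + 0.7280^2 + (-0.6840)^2) = 1.6530


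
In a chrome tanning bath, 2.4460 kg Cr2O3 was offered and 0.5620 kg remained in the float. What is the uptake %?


Formula: Uptake = (offered - residual) / offered * 100
Substituting: Uptake = (2.4460 - 0.5620) / 2.4460 * 100
Result: 77.0237 %


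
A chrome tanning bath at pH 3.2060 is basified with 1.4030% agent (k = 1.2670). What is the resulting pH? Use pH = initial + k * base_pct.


Formula: pH_final = pH_initial + k * base_pct
Substituting: pH_final = 3.2060 + 1.2670 * 1.4030
Result: 4.9836


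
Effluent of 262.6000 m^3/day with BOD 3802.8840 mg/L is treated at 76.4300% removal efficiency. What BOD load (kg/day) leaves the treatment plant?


Load_in = volume * conc / 1000 = 262.6000 * 3802.8840 / 1000 = 998.6373 kg/day
Removed = Load_in * eff / 100 = 998.6373 * 76.4300 / 100 = 763.2585 kg/day
Load_out = Load_in - Removed = 998.6373 - 763.2585 = 235.3788 kg/day


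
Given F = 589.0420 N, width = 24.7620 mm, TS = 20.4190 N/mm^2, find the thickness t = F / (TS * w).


Formula: t = F / (TS * w)
Substituting: t = 589.0420 / (20.4190 * 24.7620)
Result: 1.1650 mm


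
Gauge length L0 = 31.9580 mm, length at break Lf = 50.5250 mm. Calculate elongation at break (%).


Formula: Elongation = (Lf - L0) / L0 * 100
Substituting: Elongation = (50.5250 - 31.9580) / 31.9580 * 100
Result: 58.0981 %


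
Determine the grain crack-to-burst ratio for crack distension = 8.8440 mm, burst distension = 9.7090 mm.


Formula: Ratio = crack / burst
Substituting: Ratio = 8.8440 / 9.7090
Result: 0.9109


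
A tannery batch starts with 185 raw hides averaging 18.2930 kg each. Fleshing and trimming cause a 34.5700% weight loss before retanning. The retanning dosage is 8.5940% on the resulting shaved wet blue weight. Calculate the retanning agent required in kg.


Total_raw = N * avg_wt = 185 * 18.2930 = 3384.2050 kg
Substrate = Total_raw * (1 - loss/100) = 3384.2050 * (1 - 34.5700/100) = 2214.2853 kg
Retan = Substrate * pct / 100 = 2214.2853 * 8.5940 / 100 = 190.2957 kg


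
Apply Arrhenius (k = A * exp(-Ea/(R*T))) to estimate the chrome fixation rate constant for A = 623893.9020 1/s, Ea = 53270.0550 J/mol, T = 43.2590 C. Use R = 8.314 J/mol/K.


T_K = T_C + 273.15 = 43.2590 + 273.15 = 316.4090 K
exponent = -Ea / (R * T_K) = -53270.0550 / (8.314 * 316.4090) = -20.2500
k = A * exp(exponent) = 623893.9020 * exp(-20.2500) = 0.00100153 1/s


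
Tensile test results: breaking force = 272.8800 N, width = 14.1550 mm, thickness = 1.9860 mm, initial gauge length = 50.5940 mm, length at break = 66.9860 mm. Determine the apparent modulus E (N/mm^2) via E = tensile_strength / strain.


TS = F / (w * t) = 272.8800 / (14.1550 * 1.9860) = 9.7069 N/mm^2
strain = (Lf - L0) / L0 = (66.9860 - 50.5940) / 50.5940 = 0.3240
E = TS / strain = 9.7069 / 0.3240 = 29.9605 N/mm^2


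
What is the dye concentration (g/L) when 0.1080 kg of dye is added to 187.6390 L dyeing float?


Formula: Conc = dye_mass(kg) / volume(L) * 1000
Substituting: Conc = 0.1080 / 187.6390 * 1000
Result: 0.5756 g/L


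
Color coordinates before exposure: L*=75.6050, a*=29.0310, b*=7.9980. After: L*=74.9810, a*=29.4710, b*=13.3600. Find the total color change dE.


dL = -0.6240, da = 0.4400, db = 5.3620
dE = sqrt((-0.6240)^2 + 0.4400^2 + 5.3620^2) = 5.4161


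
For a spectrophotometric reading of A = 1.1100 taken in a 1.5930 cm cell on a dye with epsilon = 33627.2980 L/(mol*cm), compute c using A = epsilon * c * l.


Formula: c = A / (epsilon * l)
Substituting: c = 1.1100 / (33627.2980 * 1.5930)
Result: 2.0721e-05 mol/L


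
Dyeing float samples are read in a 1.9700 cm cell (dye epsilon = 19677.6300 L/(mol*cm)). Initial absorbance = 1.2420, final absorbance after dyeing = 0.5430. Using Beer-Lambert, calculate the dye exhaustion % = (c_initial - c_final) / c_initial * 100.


c_initial = A_i / (epsilon * l) = 1.2420 / (19677.6300 * 1.9700) = 3.2039e-05 mol/L
c_final = A_f / (epsilon * l) = 0.5430 / (19677.6300 * 1.9700) = 1.4008e-05 mol/L
Exhaustion = (c_initial - c_final) / c_initial * 100 = (3.2039e-05 - 1.4008e-05) / 3.2039e-05 * 100 = 56.2802 %


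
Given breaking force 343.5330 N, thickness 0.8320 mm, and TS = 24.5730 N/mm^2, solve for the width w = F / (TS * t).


Formula: w = F / (TS * t)
Substituting: w = 343.5330 / (24.5730 * 0.8320)
Result: 16.8030 mm


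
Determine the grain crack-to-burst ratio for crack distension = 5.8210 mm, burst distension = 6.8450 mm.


Formula: Ratio = crack / burst
Substituting: Ratio = 5.8210 / 6.8450
Result: 0.8504


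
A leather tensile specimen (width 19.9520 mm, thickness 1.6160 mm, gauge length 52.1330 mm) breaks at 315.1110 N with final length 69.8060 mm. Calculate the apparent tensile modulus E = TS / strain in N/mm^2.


TS = F / (w * t) = 315.1110 / (19.9520 * 1.6160) = 9.7732 N/mm^2
strain = (Lf - L0) / L0 = (69.8060 - 52.1330) / 52.1330 = 0.3390
E = TS / strain = 9.7732 / 0.3390 = 28.8296 N/mm^2


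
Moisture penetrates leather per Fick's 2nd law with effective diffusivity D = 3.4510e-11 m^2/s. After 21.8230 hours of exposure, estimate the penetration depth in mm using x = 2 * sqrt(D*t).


t = 21.8230 hr * 3600 = 78562.8000 s
D * t = 3.4510e-11 * 78562.8000 = 2.7112e-06
x = 2 * sqrt(D*t) = 2 * sqrt(2.7112e-06) = 0.00329315 m = 3.2931 mm


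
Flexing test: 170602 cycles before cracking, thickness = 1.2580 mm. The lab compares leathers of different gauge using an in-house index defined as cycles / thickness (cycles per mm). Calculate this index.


Formula: Index = cycles / thickness
Substituting: Index = 170602 / 1.2580
Result: 135613.6725 cycles/mm


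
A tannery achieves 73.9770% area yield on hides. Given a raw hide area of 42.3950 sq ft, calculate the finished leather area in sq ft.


Formula: finished = raw * yield / 100
Substituting: finished = 42.3950 * 73.9770 / 100
Result: 31.3625 sq ft


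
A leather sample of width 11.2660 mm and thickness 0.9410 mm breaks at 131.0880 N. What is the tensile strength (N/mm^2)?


Formula: TS = force / (width * thickness)
Substituting: TS = 131.0880 / (11.2660 * 0.9410)
Result: 12.3653 N/mm^2


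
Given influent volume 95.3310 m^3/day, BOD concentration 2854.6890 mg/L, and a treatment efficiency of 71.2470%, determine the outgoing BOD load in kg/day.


Load_in = volume * conc / 1000 = 95.3310 * 2854.6890 / 1000 = 272.1404 kg/day
Removed = Load_in * eff / 100 = 272.1404 * 71.2470 / 100 = 193.8918 kg/day
Load_out = Load_in - Removed = 272.1404 - 193.8918 = 78.2485 kg/day


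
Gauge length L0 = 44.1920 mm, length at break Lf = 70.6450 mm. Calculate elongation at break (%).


Formula: Elongation = (Lf - L0) / L0 * 100
Substituting: Elongation = (70.6450 - 44.1920) / 44.1920 * 100
Result: 59.8593 %


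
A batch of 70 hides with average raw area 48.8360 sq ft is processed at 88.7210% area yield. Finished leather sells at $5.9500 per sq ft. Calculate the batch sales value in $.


Raw_total = N * avg_area = 70 * 48.8360 = 3418.5200 sq ft
Finished = Raw_total * yield / 100 = 3418.5200 * 88.7210 / 100 = 3032.9451 sq ft
Value = Finished * price = 3032.9451 * 5.9500 = 18046.0235 $


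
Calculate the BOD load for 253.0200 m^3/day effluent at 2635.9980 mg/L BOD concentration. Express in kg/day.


Formula: BOD_load = volume * conc / 1000
Substituting: BOD_load = 253.0200 * 2635.9980 / 1000
Result: 666.9602 kg/day


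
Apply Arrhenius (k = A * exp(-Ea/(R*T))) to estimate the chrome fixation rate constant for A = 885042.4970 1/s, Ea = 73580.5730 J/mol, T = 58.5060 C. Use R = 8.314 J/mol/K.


T_K = T_C + 273.15 = 58.5060 + 273.15 = 331.6560 K
exponent = -Ea / (R * T_K) = -73580.5730 / (8.314 * 331.6560) = -26.6849
k = A * exp(exponent) = 885042.4970 * exp(-26.6849) = 2.2796e-06 1/s


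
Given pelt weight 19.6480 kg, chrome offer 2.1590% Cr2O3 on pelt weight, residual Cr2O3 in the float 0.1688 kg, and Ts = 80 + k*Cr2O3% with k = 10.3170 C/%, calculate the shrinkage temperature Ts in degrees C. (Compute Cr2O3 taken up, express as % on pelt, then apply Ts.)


Offered = pelt * offer_pct / 100 = 19.6480 * 2.1590 / 100 = 0.4242 kg
Uptake = offered - residual = 0.4242 - 0.1688 = 0.2554 kg
Cr2O3% on pelt = uptake / pelt * 100 = 0.2554 / 19.6480 * 100 = 1.2999 %
Ts = 80 + k * Cr2O3% = 80 + 10.3170 * 1.2999 = 93.4109 C


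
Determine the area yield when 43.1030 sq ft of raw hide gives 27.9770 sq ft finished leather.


Formula: Yield = finished / raw * 100
Substituting: Yield = 27.9770 / 43.1030 * 100
Result: 64.9073 %


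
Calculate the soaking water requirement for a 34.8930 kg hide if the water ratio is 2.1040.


Formula: Water = hide_weight * ratio
Substituting: Water = 34.8930 * 2.1040
Result: 73.4149 kg


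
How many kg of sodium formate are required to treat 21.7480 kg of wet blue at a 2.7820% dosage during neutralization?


Formula: Neutralizer = substrate * pct / 100
Substituting: Neutralizer = 21.7480 * 2.7820 / 100
Result: 0.6050 kg


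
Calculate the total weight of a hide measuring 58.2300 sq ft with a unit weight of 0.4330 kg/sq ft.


Formula: Weight = area * weight_per_sqft
Substituting: Weight = 58.2300 * 0.4330
Result: 25.2136 kg


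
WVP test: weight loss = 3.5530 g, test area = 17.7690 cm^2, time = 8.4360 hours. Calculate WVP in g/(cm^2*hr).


Formula: WVP = loss / (area * time)
Substituting: WVP = 3.5530 / (17.7690 * 8.4360)
Result: 0.0237026 g/(cm^2*hr)


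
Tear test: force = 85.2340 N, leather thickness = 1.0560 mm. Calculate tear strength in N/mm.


Formula: Tear strength = force / thickness
Substituting: Tear strength = 85.2340 / 1.0560
Result: 80.7140 N/mm


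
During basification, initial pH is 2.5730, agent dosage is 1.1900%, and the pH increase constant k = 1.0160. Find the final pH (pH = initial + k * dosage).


Formula: pH_final = pH_initial + k * base_pct
Substituting: pH_final = 2.5730 + 1.0160 * 1.1900
Result: 3.7820


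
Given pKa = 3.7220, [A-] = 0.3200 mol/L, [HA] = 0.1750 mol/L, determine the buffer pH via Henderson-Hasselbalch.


ratio = [A-] / [HA] = 0.3200 / 0.1750 = 1.8286
log10(ratio) = 0.2621
pH = pKa + log10(ratio) = 3.7220 + 0.2621 = 3.9841


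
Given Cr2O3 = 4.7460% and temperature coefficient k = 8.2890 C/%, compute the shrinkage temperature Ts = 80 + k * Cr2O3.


Formula: Ts = 80 + k * Cr2O3
Substituting: Ts = 80 + 8.2890 * 4.7460
Result: 119.3396 C


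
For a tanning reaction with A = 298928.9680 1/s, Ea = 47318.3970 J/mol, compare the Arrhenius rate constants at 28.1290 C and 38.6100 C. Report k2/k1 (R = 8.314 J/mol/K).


T1 = 28.1290 + 273.15 = 301.2790 K; T2 = 38.6100 + 273.15 = 311.7600 K
k1 = A * exp(-Ea/(R*T1)) = 298928.9680 * exp(-47318.3970/(8.314*301.2790)) = 0.00186803 1/s
k2 = A * exp(-Ea/(R*T2)) = 298928.9680 * exp(-47318.3970/(8.314*311.7600)) = 0.00352531 1/s
k2/k1 = 0.00352531 / 0.00186803 = 1.8872


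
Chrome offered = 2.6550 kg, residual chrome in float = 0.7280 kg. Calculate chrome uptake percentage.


Formula: Uptake = (offered - residual) / offered * 100
Substituting: Uptake = (2.6550 - 0.7280) / 2.6550 * 100
Result: 72.5800 %


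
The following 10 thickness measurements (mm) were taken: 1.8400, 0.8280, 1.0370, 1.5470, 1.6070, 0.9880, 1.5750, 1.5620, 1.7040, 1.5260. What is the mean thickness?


Formula: Average = sum / n
Substituting: Average = 14.2140 / 10
Result: 1.4214 mm


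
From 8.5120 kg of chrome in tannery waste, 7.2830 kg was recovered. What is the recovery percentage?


Formula: Recovery = recovered / input * 100
Substituting: Recovery = 7.2830 / 8.5120 * 100
Result: 85.5616 %


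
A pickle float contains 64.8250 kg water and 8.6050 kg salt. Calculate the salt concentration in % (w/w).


Formula: Conc = salt / (water + salt) * 100
Substituting: Conc = 8.6050 / (64.8250 + 8.6050) * 100
Result: 11.7186 %


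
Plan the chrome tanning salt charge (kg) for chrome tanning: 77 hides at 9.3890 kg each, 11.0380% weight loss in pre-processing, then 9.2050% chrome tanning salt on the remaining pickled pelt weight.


Total_raw = N * avg_wt = 77 * 9.3890 = 722.9530 kg
Substrate = Total_raw * (1 - loss/100) = 722.9530 * (1 - 11.0380/100) = 643.1534 kg
Chrome = Substrate * pct / 100 = 643.1534 * 9.2050 / 100 = 59.2023 kg


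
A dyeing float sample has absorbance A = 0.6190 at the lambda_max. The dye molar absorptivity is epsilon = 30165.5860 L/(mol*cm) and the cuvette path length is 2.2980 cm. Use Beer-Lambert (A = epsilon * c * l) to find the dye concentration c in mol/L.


Formula: c = A / (epsilon * l)
Substituting: c = 0.6190 / (30165.5860 * 2.2980)
Result: 8.9295e-06 mol/L


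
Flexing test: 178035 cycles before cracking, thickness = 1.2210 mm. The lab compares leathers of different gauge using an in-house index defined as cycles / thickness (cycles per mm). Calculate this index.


Formula: Index = cycles / thickness
Substituting: Index = 178035 / 1.2210
Result: 145810.8108 cycles/mm


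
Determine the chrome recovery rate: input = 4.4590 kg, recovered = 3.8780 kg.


Formula: Recovery = recovered / input * 100
Substituting: Recovery = 3.8780 / 4.4590 * 100
Result: 86.9702 %


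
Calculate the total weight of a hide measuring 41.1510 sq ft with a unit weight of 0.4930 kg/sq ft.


Formula: Weight = area * weight_per_sqft
Substituting: Weight = 41.1510 * 0.4930
Result: 20.2874 kg


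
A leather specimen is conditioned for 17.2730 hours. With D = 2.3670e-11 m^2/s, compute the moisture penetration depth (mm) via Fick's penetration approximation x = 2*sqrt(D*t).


t = 17.2730 hr * 3600 = 62182.8000 s
D * t = 2.3670e-11 * 62182.8000 = 1.4719e-06
x = 2 * sqrt(D*t) = 2 * sqrt(1.4719e-06) = 0.00242641 m = 2.4264 mm


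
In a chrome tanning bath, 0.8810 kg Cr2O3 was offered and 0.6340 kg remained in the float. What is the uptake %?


Formula: Uptake = (offered - residual) / offered * 100
Substituting: Uptake = (0.8810 - 0.6340) / 0.8810 * 100
Result: 28.0363 %


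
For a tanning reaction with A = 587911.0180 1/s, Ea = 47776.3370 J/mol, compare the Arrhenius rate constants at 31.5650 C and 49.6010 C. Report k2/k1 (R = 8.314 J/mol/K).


T1 = 31.5650 + 273.15 = 304.7150 K; T2 = 49.6010 + 273.15 = 322.7510 K
k1 = A * exp(-Ea/(R*T1)) = 587911.0180 * exp(-47776.3370/(8.314*304.7150)) = 0.00379432 1/s
k2 = A * exp(-Ea/(R*T2)) = 587911.0180 * exp(-47776.3370/(8.314*322.7510)) = 0.0108847 1/s
k2/k1 = 0.0108847 / 0.00379432 = 2.8687


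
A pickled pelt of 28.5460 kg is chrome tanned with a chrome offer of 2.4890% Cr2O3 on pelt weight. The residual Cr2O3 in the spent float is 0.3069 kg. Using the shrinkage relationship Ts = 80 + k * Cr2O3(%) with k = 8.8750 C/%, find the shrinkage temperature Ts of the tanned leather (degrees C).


Offered = pelt * offer_pct / 100 = 28.5460 * 2.4890 / 100 = 0.7105 kg
Uptake = offered - residual = 0.7105 - 0.3069 = 0.4036 kg
Cr2O3% on pelt = uptake / pelt * 100 = 0.4036 / 28.5460 * 100 = 1.4139 %
Ts = 80 + k * Cr2O3% = 80 + 8.8750 * 1.4139 = 92.5483 C


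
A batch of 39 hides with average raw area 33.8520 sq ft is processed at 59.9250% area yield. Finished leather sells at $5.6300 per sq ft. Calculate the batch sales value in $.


Raw_total = N * avg_area = 39 * 33.8520 = 1320.2280 sq ft
Finished = Raw_total * yield / 100 = 1320.2280 * 59.9250 / 100 = 791.1466 sq ft
Value = Finished * price = 791.1466 * 5.6300 = 4454.1555 $


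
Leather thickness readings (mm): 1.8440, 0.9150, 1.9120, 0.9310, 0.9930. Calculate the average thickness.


Formula: Average = sum / n
Substituting: Average = 6.5950 / 5
Result: 1.3190 mm


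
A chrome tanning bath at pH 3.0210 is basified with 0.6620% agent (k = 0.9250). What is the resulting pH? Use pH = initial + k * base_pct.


Formula: pH_final = pH_initial + k * base_pct
Substituting: pH_final = 3.0210 + 0.9250 * 0.6620
Result: 3.6334


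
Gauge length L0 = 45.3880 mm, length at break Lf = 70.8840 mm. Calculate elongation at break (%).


Formula: Elongation = (Lf - L0) / L0 * 100
Substituting: Elongation = (70.8840 - 45.3880) / 45.3880 * 100
Result: 56.1734 %


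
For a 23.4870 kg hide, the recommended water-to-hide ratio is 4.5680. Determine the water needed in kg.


Formula: Water = hide_weight * ratio
Substituting: Water = 23.4870 * 4.5680
Result: 107.2886 kg


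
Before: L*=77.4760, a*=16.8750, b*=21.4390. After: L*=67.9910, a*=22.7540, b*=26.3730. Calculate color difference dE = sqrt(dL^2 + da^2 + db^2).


dL = -9.4850, da = 5.8790, db = 4.9340
dE = sqrt((-9.4850)^2 + 5.8790^2 + 4.9340^2) = 12.2013


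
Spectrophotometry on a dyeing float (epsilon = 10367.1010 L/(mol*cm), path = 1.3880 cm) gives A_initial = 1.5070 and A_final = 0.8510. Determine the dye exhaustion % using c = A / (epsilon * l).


c_initial = A_i / (epsilon * l) = 1.5070 / (10367.1010 * 1.3880) = 1.0473e-04 mol/L
c_final = A_f / (epsilon * l) = 0.8510 / (10367.1010 * 1.3880) = 5.9140e-05 mol/L
Exhaustion = (c_initial - c_final) / c_initial * 100 = (1.0473e-04 - 5.9140e-05) / 1.0473e-04 * 100 = 43.5302 %


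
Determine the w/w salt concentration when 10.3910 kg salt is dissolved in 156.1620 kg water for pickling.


Formula: Conc = salt / (water + salt) * 100
Substituting: Conc = 10.3910 / (156.1620 + 10.3910) * 100
Result: 6.2389 %


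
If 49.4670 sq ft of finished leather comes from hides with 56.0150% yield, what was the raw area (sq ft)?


Formula: raw = finished * 100 / yield
Substituting: raw = 49.4670 * 100 / 56.0150
Result: 88.3103 sq ft


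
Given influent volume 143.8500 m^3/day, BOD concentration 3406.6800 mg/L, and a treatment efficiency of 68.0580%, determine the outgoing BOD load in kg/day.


Load_in = volume * conc / 1000 = 143.8500 * 3406.6800 / 1000 = 490.0509 kg/day
Removed = Load_in * eff / 100 = 490.0509 * 68.0580 / 100 = 333.5189 kg/day
Load_out = Load_in - Removed = 490.0509 - 333.5189 = 156.5321 kg/day


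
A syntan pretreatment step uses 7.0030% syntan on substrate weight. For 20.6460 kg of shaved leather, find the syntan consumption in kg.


Formula: Syntan = substrate * pct / 100
Substituting: Syntan = 20.6460 * 7.0030 / 100
Result: 1.4458 kg


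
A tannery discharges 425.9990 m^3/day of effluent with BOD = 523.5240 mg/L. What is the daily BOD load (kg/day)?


Formula: BOD_load = volume * conc / 1000
Substituting: BOD_load = 425.9990 * 523.5240 / 1000
Result: 223.0207 kg/day


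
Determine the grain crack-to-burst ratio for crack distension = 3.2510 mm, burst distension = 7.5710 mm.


Formula: Ratio = crack / burst
Substituting: Ratio = 3.2510 / 7.5710
Result: 0.4294


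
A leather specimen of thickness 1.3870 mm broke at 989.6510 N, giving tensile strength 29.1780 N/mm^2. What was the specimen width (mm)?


Formula: w = F / (TS * t)
Substituting: w = 989.6510 / (29.1780 * 1.3870)
Result: 24.4540 mm


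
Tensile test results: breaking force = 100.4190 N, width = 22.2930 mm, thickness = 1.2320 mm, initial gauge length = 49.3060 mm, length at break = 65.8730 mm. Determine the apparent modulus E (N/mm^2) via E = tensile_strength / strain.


TS = F / (w * t) = 100.4190 / (22.2930 * 1.2320) = 3.6563 N/mm^2
strain = (Lf - L0) / L0 = (65.8730 - 49.3060) / 49.3060 = 0.3360
E = TS / strain = 3.6563 / 0.3360 = 10.8816 N/mm^2


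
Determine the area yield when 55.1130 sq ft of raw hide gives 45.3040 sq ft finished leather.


Formula: Yield = finished / raw * 100
Substituting: Yield = 45.3040 / 55.1130 * 100
Result: 82.2020 %


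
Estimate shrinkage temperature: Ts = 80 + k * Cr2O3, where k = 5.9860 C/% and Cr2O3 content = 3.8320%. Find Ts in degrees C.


Formula: Ts = 80 + k * Cr2O3
Substituting: Ts = 80 + 5.9860 * 3.8320
Result: 102.9384 C


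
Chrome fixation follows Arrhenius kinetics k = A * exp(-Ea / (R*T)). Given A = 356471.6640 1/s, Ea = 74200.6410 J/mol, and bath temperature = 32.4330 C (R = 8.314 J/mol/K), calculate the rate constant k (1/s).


T_K = T_C + 273.15 = 32.4330 + 273.15 = 305.5830 K
exponent = -Ea / (R * T_K) = -74200.6410 / (8.314 * 305.5830) = -29.2058
k = A * exp(exponent) = 356471.6640 * exp(-29.2058) = 7.3812e-08 1/s
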